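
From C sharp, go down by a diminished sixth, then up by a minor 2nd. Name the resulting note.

A diminished sixth down from C# is E## (letter E, 7 semitones down).
A minor second up from E## is F## (letter F, 1 semitone up).

F##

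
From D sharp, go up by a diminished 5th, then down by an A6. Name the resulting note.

Cb

A diminished fifth up from D# is A (letter A, 6 semitones up).
An augmented sixth down from A is Cb (letter C, 10 semitones down).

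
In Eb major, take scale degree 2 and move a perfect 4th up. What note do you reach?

Scale degree 2 of Eb major is F.
A perfect fourth (5 semitones) above F lands on the letter B, giving Bb.

Bb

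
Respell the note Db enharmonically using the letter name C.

Plain C sits 1 semitone below Db, so on the letter C the same pitch needs a sharp: C#.

C#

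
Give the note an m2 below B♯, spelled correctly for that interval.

B down a major second is A, so the target letter is A.
From B#, a minor second is 1 semitone down: A##.

A##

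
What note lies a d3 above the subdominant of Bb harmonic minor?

Gbb

The subdominant of Bb harmonic minor is Eb.
A diminished third (2 semitones) above Eb lands on the letter G, giving Gbb.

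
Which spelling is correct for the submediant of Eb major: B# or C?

Each scale degree takes a distinct letter name. Degree 6 of a scale on E must use the letter C.
C and B# are enharmonically the same pitch, but only C uses the letter C, so it is the correct spelling here.

C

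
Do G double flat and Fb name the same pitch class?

No

Two spellings are enharmonically equivalent only if they share a pitch class.
Here Gbb → 5, Fb → 4; 4 ≠ 5, so they are not.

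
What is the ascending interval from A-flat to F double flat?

diminished sixth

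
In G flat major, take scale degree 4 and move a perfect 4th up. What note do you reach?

Fb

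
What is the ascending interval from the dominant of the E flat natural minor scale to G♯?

The dominant of Eb natural minor is Bb.
Bb up to G#: letters B→G make it a sixth; 10 semitones makes it augmented.

augmented sixth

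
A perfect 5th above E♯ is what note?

A fifth above E lands on the letter B.
A perfect fifth spans 7 semitones, so E# moves to pitch class 0. On the letter B that is B#.

B#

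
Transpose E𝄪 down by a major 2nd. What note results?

E down a major second is D, so the target letter is D.
From E##, a major second is 2 semitones down: D##.

D##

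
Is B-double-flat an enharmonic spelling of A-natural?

Yes

Bbb is pitch class 9; A is pitch class 9.
All spellings map to pitch class 9, so they are enharmonically equivalent.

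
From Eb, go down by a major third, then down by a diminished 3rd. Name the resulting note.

A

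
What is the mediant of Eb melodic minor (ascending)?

Gb

Degree 3 takes the letter 2 steps above E, which is G.
In melodic minor (ascending), degree 3 sits 3 semitones above the tonic. Eb + 3 semitones is pitch class 6, spelled on G as Gb.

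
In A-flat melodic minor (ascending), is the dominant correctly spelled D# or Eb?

Eb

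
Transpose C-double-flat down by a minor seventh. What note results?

C down a major seventh is Db, so the target letter is D.
From Cbb, a minor seventh is 10 semitones down: Dbb.

Dbb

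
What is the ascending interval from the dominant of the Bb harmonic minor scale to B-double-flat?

diminished fourth

The dominant of Bb harmonic minor is F.
F up to Bbb: letters F→B make it a fourth; 4 semitones makes it diminished.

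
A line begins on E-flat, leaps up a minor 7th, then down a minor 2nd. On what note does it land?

A minor seventh up from Eb is Db (letter D, 10 semitones up).
A minor second down from Db is C (letter C, 1 semitone down).

C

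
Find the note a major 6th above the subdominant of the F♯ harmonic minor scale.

The subdominant of F# harmonic minor is B.
A major sixth (9 semitones) above B lands on the letter G, giving G#.

G#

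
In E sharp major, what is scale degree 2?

The E# major scale runs E# F## G## A# B# C## D##.
Degree 2 is F##.

F##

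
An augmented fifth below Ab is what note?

A down a perfect fifth is D, so the target letter is D.
From Ab, an augmented fifth is 8 semitones down: Dbb.

Dbb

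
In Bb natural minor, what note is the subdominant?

Degree 4 takes the letter 3 steps above B, which is E.
In natural minor, degree 4 sits 5 semitones above the tonic. Bb + 5 semitones is pitch class 3, spelled on E as Eb.

Eb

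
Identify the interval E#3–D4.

diminished seventh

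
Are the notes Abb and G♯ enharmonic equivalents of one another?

No

Abb is pitch class 7; G# is pitch class 8.
The pitch classes differ (7 vs. 8), so they are not enharmonic equivalents.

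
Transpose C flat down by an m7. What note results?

Db

C down a major seventh is Db, so the target letter is D.
From Cb, a minor seventh is 10 semitones down: Db.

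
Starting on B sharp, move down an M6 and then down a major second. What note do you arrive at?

A major sixth down from B# is D# (letter D, 9 semitones down).
A major second down from D# is C# (letter C, 2 semitones down).

C#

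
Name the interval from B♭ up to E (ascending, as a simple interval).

augmented fourth

The letter names run B→E, a span of 3 letter steps, so the interval is some kind of fourth.
Bb to E is 6 semitones. A perfect fourth is 5, so 6 makes it augmented.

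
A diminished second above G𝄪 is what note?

A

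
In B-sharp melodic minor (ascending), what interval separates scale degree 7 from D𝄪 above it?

Scale degree 7 of B# melodic minor (ascending) is A##.
A## up to D##: letters A→D make it a fourth; 5 semitones makes it perfect.

perfect fourth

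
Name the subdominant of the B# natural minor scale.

The B# natural minor scale runs B# C## D# E# F## G# A#.
Degree 4 is E#.

E#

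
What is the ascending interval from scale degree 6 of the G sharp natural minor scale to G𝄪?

Scale degree 6 of G# natural minor is E.
E up to G##: letters E→G make it a third; 5 semitones makes it augmented.

augmented third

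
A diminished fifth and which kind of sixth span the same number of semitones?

doubly diminished

A diminished fifth spans 6 semitones.
A sixth spanning 6 semitones is doubly diminished (the major sixth is 9).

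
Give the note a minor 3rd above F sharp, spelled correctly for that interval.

A third above F lands on the letter A.
A minor third spans 3 semitones, so F# moves to pitch class 9. On the letter A that is A.

A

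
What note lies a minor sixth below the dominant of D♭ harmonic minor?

C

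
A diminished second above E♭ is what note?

Fbb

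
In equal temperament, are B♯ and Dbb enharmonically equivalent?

B# is pitch class 0; Dbb is pitch class 0.
All spellings map to pitch class 0, so they are enharmonically equivalent.

Yes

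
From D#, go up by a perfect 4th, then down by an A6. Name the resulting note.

Bb

A perfect fourth up from D# is G# (letter G, 5 semitones up).
An augmented sixth down from G# is Bb (letter B, 10 semitones down).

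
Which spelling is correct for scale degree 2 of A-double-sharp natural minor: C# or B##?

Each scale degree takes a distinct letter name. Degree 2 of a scale on A must use the letter B.
B## and C# are enharmonically the same pitch, but only B## uses the letter B, so it is the correct spelling here.

B##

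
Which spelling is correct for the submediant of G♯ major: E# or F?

Each scale degree takes a distinct letter name. Degree 6 of a scale on G must use the letter E.
E# and F are enharmonically the same pitch, but only E# uses the letter E, so it is the correct spelling here.

E#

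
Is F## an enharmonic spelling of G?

Yes

F## = pitch class 7 and G = pitch class 7 — the same pitch class, so they are enharmonic equivalents.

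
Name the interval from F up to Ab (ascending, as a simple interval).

minor third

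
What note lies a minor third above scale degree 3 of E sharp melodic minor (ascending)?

B

Scale degree 3 of E# melodic minor (ascending) is G#.
A minor third (3 semitones) above G# lands on the letter B, giving B.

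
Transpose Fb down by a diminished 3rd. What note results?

D

F down a major third is Db, so the target letter is D.
From Fb, a diminished third is 2 semitones down: D.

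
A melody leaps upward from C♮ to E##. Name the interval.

Counting letters C–D–E gives a third.
C→E## = 6 semitones, 2 wider than the major third (4), so doubly augmented.

doubly augmented third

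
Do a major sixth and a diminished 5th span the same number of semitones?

No

A major sixth spans 9 semitones; a diminished fifth spans 6.
The spans differ, so they are not enharmonic equivalents.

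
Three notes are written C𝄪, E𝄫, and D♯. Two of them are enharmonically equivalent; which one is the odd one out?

D#

In 12-tone equal temperament, enharmonic equivalents share a pitch class. C## is pitch class 2; Ebb is pitch class 2; D# is pitch class 3.
C## and Ebb share pitch class 2, while D# is pitch class 3.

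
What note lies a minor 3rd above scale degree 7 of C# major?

Scale degree 7 of C# major is B#.
A minor third (3 semitones) above B# lands on the letter D, giving D#.

D#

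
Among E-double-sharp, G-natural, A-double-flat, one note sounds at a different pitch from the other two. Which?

E##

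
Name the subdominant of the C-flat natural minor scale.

Degree 4 takes the letter 3 steps above C, which is F.
In natural minor, degree 4 sits 5 semitones above the tonic. Cb + 5 semitones is pitch class 4, spelled on F as Fb.

Fb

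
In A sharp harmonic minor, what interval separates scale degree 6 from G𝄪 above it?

augmented second

Scale degree 6 of A# harmonic minor is F#.
F# up to G##: letters F→G make it a second; 3 semitones makes it augmented.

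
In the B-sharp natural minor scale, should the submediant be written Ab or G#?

G#

Each scale degree takes a distinct letter name. Degree 6 of a scale on B must use the letter G.
G# and Ab are enharmonically the same pitch, but only G# uses the letter G, so it is the correct spelling here.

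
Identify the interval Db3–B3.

Counting letters D–E–F–G–A–B gives a sixth.
Db→B = 10 semitones, 1 wider than the major sixth (9), so augmented.

augmented sixth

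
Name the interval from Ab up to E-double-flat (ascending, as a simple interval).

Counting letters A–B–C–D–E gives a fifth.
Ab→Ebb = 6 semitones, 1 narrower than the perfect fifth (7), so diminished.

diminished fifth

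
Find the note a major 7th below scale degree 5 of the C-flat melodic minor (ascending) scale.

Abb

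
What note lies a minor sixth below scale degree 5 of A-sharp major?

G##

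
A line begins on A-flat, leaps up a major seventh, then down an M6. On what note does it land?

Bb

A major seventh up from Ab is G (letter G, 11 semitones up).
A major sixth down from G is Bb (letter B, 9 semitones down).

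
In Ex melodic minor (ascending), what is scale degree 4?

A##

Degree 4 takes the letter 3 steps above E, which is A.
In melodic minor (ascending), degree 4 sits 5 semitones above the tonic. E## + 5 semitones is pitch class 11, spelled on A as A##.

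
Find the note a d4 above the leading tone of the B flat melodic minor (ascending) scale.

The leading tone of Bb melodic minor (ascending) is A.
A diminished fourth (4 semitones) above A lands on the letter D, giving Db.

Db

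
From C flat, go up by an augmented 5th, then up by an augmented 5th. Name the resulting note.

An augmented fifth up from Cb is G (letter G, 8 semitones up).
An augmented fifth up from G is D# (letter D, 8 semitones up).

D#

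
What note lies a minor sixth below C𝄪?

E##

A sixth below C lands on the letter E.
A minor sixth spans 8 semitones, so C## moves to pitch class 6. On the letter E that is E##.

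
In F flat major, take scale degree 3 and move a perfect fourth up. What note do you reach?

Scale degree 3 of Fb major is Ab.
A perfect fourth (5 semitones) above Ab lands on the letter D, giving Db.

Db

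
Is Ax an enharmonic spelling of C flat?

A## is pitch class 11; Cb is pitch class 11.
All spellings map to pitch class 11, so they are enharmonically equivalent.

Yes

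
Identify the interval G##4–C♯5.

The letter names run G→C, a span of 3 letter steps, so the interval is some kind of fourth.
G## to C# is 4 semitones. A perfect fourth is 5, so 4 makes it diminished.

diminished fourth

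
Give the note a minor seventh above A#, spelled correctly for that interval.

A seventh above A lands on the letter G.
A minor seventh spans 10 semitones, so A# moves to pitch class 8. On the letter G that is G#.

G#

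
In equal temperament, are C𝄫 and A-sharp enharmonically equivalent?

Cbb is pitch class 10; A# is pitch class 10.
All spellings map to pitch class 10, so they are enharmonically equivalent.

Yes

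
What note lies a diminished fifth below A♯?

D##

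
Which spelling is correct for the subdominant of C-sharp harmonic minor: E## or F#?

Each scale degree takes a distinct letter name. Degree 4 of a scale on C must use the letter F.
F# and E## are enharmonically the same pitch, but only F# uses the letter F, so it is the correct spelling here.

F#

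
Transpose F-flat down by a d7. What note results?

F down a major seventh is Gb, so the target letter is G.
From Fb, a diminished seventh is 9 semitones down: G.

G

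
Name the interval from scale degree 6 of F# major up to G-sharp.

Scale degree 6 of F# major is D#.
D# up to G#: letters D→G make it a fourth; 5 semitones makes it perfect.

perfect fourth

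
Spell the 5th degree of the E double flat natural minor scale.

Bbb

Degree 5 takes the letter 4 steps above E, which is B.
In natural minor, degree 5 sits 7 semitones above the tonic. Ebb + 7 semitones is pitch class 9, spelled on B as Bbb.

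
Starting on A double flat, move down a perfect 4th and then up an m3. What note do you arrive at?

Gbb

A perfect fourth down from Abb is Ebb (letter E, 5 semitones down).
A minor third up from Ebb is Gbb (letter G, 3 semitones up).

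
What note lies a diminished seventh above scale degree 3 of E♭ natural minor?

Fbb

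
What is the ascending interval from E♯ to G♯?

The letter names run E→G, a span of 2 letter steps, so the interval is some kind of third.
E# to G# is 3 semitones. A major third is 4, so 3 makes it minor.

minor third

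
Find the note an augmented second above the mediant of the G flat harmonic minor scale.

The mediant of Gb harmonic minor is Bbb.
An augmented second (3 semitones) above Bbb lands on the letter C, giving C.

C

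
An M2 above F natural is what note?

G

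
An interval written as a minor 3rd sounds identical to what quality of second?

augmented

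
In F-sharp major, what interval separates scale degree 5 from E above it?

Scale degree 5 of F# major is C#.
C# up to E: letters C→E make it a third; 3 semitones makes it minor.

minor third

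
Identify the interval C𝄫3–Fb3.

augmented fourth

The letter names run C→F, a span of 3 letter steps, so the interval is some kind of fourth.
Cbb to Fb is 6 semitones. A perfect fourth is 5, so 6 makes it augmented.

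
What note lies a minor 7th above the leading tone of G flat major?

Eb

The leading tone of Gb major is F.
A minor seventh (10 semitones) above F lands on the letter E, giving Eb.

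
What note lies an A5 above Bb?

B up a perfect fifth is F#, so the target letter is F.
From Bb, an augmented fifth is 8 semitones up: F#.

F#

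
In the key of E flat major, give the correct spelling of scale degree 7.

D

Degree 7 takes the letter 6 steps above E, which is D.
In major, degree 7 sits 11 semitones above the tonic. Eb + 11 semitones is pitch class 2, spelled on D as D.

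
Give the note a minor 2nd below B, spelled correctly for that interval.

A#

B down a major second is A, so the target letter is A.
From B, a minor second is 1 semitone down: A#.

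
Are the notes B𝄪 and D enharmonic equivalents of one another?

No

B## is pitch class 1; D is pitch class 2.
The pitch classes differ (1 vs. 2), so they are not enharmonic equivalents.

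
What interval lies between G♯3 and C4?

diminished fourth

The letter names run G→C, a span of 3 letter steps, so the interval is some kind of fourth.
G# to C is 4 semitones. A perfect fourth is 5, so 4 makes it diminished.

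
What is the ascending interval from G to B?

major third

The letter names run G→B, a span of 2 letter steps, so the interval is some kind of third.
G to B is 4 semitones. A major third is 4, so 4 makes it major.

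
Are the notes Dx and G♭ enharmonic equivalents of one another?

No

Two spellings are enharmonically equivalent only if they share a pitch class.
Here D## → 4, Gb → 6; 4 ≠ 6, so they are not.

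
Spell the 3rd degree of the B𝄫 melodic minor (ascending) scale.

Dbb

The Bbb melodic minor (ascending) scale runs Bbb Cb Dbb Ebb Fb Gb Ab.
Degree 3 is Dbb.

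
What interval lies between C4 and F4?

perfect fourth

The letter names run C→F, a span of 3 letter steps, so the interval is some kind of fourth.
C to F is 5 semitones. A perfect fourth is 5, so 5 makes it perfect.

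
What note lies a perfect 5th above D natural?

D up a perfect fifth is A, so the target letter is A.
From D, a perfect fifth is 7 semitones up: A.

A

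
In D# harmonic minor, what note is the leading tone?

C##

The D# harmonic minor scale runs D# E# F# G# A# B C##.
Degree 7 is C##.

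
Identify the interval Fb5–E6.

augmented seventh

The letter names run F→E, a span of 6 letter steps, so the interval is some kind of seventh.
Fb to E is 12 semitones. A major seventh is 11, so 12 makes it augmented.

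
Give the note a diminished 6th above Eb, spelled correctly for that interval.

E up a major sixth is C#, so the target letter is C.
From Eb, a diminished sixth is 7 semitones up: Cbb.

Cbb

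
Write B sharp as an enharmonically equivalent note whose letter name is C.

B# is pitch class 0. The letter C alone is pitch class 0.
Pitch class 0 on C needs no accidental: C.

C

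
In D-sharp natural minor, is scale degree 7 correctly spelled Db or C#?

Each scale degree takes a distinct letter name. Degree 7 of a scale on D must use the letter C.
C# and Db are enharmonically the same pitch, but only C# uses the letter C, so it is the correct spelling here.

C#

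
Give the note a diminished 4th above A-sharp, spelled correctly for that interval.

D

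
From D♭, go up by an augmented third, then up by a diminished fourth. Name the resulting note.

Bb

An augmented third up from Db is F# (letter F, 5 semitones up).
A diminished fourth up from F# is Bb (letter B, 4 semitones up).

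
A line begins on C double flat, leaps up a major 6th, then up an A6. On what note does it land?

A major sixth up from Cbb is Abb (letter A, 9 semitones up).
An augmented sixth up from Abb is F (letter F, 10 semitones up).

F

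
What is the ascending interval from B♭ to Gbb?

Counting letters B–C–D–E–F–G gives a sixth.
Bb→Gbb = 7 semitones, 2 narrower than the major sixth (9), so diminished.

diminished sixth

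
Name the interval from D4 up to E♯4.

augmented second

Counting letters D–E gives a second.
D→E# = 3 semitones, 1 wider than the major second (2), so augmented.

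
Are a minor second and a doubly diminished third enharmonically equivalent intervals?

Yes

A minor second spans 1 semitone; a doubly diminished third spans 1.
They are enharmonically equivalent.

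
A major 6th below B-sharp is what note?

D#

A sixth below B lands on the letter D.
A major sixth spans 9 semitones, so B# moves to pitch class 3. On the letter D that is D#.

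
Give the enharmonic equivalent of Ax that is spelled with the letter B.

B

A## is pitch class 11. The letter B alone is pitch class 11.
Pitch class 11 on B needs no accidental: B.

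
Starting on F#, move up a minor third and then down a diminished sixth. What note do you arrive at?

C##

A minor third up from F# is A (letter A, 3 semitones up).
A diminished sixth down from A is C## (letter C, 7 semitones down).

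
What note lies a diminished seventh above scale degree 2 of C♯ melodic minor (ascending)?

Scale degree 2 of C# melodic minor (ascending) is D#.
A diminished seventh (9 semitones) above D# lands on the letter C, giving C.

C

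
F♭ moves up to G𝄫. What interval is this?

minor second

Counting letters F–G gives a second.
Fb→Gbb = 1 semitone, 1 narrower than the major second (2), so minor.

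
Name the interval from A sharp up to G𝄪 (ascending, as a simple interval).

major seventh

Counting letters A–B–C–D–E–F–G gives a seventh.
A#→G## = 11 semitones, exactly the major seventh.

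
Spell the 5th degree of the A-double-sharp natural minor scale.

E##

Degree 5 takes the letter 4 steps above A, which is E.
In natural minor, degree 5 sits 7 semitones above the tonic. A## + 7 semitones is pitch class 6, spelled on E as E##.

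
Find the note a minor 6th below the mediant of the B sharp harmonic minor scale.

The mediant of B# harmonic minor is D#.
A minor sixth (8 semitones) below D# lands on the letter F, giving F##.

F##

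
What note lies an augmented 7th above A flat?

G#

A up a major seventh is G#, so the target letter is G.
From Ab, an augmented seventh is 12 semitones up: G#.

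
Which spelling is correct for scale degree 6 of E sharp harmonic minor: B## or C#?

C#

Each scale degree takes a distinct letter name. Degree 6 of a scale on E must use the letter C.
C# and B## are enharmonically the same pitch, but only C# uses the letter C, so it is the correct spelling here.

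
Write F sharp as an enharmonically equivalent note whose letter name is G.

Gb

F# is pitch class 6. The letter G alone is pitch class 7.
To reach pitch class 6 from G requires an offset of -1 semitone, i.e. flat: Gb.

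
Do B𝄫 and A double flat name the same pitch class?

No

Bbb is pitch class 9; Abb is pitch class 7.
The pitch classes differ (9 vs. 7), so they are not enharmonic equivalents.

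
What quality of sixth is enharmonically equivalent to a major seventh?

doubly augmented

A major seventh spans 11 semitones.
A sixth spanning 11 semitones is doubly augmented (the major sixth is 9).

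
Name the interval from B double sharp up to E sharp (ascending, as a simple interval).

diminished fourth

Counting letters B–C–D–E gives a fourth.
B##→E# = 4 semitones, 1 narrower than the perfect fourth (5), so diminished.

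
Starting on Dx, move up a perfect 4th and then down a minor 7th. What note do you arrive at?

A##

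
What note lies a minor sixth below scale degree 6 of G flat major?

Scale degree 6 of Gb major is Eb.
A minor sixth (8 semitones) below Eb lands on the letter G, giving G.

G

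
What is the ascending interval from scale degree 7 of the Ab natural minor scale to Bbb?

minor third

Scale degree 7 of Ab natural minor is Gb.
Gb up to Bbb: letters G→B make it a third; 3 semitones makes it minor.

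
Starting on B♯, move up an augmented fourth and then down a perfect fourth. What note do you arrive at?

An augmented fourth up from B# is E## (letter E, 6 semitones up).
A perfect fourth down from E## is B## (letter B, 5 semitones down).

B##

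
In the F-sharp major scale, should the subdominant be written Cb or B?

B

Each scale degree takes a distinct letter name. Degree 4 of a scale on F must use the letter B.
B and Cb are enharmonically the same pitch, but only B uses the letter B, so it is the correct spelling here.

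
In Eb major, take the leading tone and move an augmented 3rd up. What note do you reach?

F##

The leading tone of Eb major is D.
An augmented third (5 semitones) above D lands on the letter F, giving F##.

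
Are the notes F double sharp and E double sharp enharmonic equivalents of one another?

Two spellings are enharmonically equivalent only if they share a pitch class.
Here F## → 7, E## → 6; 6 ≠ 7, so they are not.

No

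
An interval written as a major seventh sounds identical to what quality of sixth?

doubly augmented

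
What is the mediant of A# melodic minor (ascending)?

C#

The A# melodic minor (ascending) scale runs A# B# C# D# E# F## G##.
Degree 3 is C#.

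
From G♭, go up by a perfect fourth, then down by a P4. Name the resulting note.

Gb

A perfect fourth up from Gb is Cb (letter C, 5 semitones up).
A perfect fourth down from Cb is Gb (letter G, 5 semitones down).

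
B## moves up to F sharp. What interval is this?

The letter names run B→F, a span of 4 letter steps, so the interval is some kind of fifth.
B## to F# is 5 semitones. A perfect fifth is 7, so 5 makes it doubly diminished.

doubly diminished fifth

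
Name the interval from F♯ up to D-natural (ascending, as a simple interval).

The letter names run F→D, a span of 5 letter steps, so the interval is some kind of sixth.
F# to D is 8 semitones. A major sixth is 9, so 8 makes it minor.

minor sixth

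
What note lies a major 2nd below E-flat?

A second below E lands on the letter D.
A major second spans 2 semitones, so Eb moves to pitch class 1. On the letter D that is Db.

Db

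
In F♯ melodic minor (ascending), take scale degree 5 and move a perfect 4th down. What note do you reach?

Scale degree 5 of F# melodic minor (ascending) is C#.
A perfect fourth (5 semitones) below C# lands on the letter G, giving G#.

G#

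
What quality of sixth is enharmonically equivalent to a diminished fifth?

doubly diminished

A diminished fifth spans 6 semitones.
A sixth spanning 6 semitones is doubly diminished (the major sixth is 9).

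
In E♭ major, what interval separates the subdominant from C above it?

The subdominant of Eb major is Ab.
Ab up to C: letters A→C make it a third; 4 semitones makes it major.

major third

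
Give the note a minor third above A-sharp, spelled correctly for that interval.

C#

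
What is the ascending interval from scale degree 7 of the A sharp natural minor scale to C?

Scale degree 7 of A# natural minor is G#.
G# up to C: letters G→C make it a fourth; 4 semitones makes it diminished.

diminished fourth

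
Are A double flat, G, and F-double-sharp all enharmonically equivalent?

Abb is pitch class 7; G is pitch class 7; F## is pitch class 7.
All spellings map to pitch class 7, so they are enharmonically equivalent.

Yes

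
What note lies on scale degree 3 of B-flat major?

D

Degree 3 takes the letter 2 steps above B, which is D.
In major, degree 3 sits 4 semitones above the tonic. Bb + 4 semitones is pitch class 2, spelled on D as D.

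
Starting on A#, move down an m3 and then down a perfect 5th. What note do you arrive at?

A minor third down from A# is F## (letter F, 3 semitones down).
A perfect fifth down from F## is B# (letter B, 7 semitones down).

B#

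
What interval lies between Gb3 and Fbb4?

The letter names run G→F, a span of 6 letter steps, so the interval is some kind of seventh.
Gb to Fbb is 9 semitones. A major seventh is 11, so 9 makes it diminished.

diminished seventh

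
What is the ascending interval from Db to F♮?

The letter names run D→F, a span of 2 letter steps, so the interval is some kind of third.
Db to F is 4 semitones. A major third is 4, so 4 makes it major.

major third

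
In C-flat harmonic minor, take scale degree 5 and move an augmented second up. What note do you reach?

A

Scale degree 5 of Cb harmonic minor is Gb.
An augmented second (3 semitones) above Gb lands on the letter A, giving A.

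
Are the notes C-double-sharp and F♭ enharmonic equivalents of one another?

No

Two spellings are enharmonically equivalent only if they share a pitch class.
Here C## → 2, Fb → 4; 2 ≠ 4, so they are not.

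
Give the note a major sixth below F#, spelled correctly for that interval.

F down a major sixth is Ab, so the target letter is A.
From F#, a major sixth is 9 semitones down: A.

A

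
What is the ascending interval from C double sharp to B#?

minor seventh

The letter names run C→B, a span of 6 letter steps, so the interval is some kind of seventh.
C## to B# is 10 semitones. A major seventh is 11, so 10 makes it minor.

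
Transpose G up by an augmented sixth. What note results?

E#

A sixth above G lands on the letter E.
An augmented sixth spans 10 semitones, so G moves to pitch class 5. On the letter E that is E#.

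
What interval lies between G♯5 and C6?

diminished fourth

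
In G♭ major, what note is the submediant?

The Gb major scale runs Gb Ab Bb Cb Db Eb F.
Degree 6 is Eb.

Eb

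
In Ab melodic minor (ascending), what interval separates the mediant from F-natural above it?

The mediant of Ab melodic minor (ascending) is Cb.
Cb up to F: letters C→F make it a fourth; 6 semitones makes it augmented.

augmented fourth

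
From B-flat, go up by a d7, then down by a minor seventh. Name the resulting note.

A diminished seventh up from Bb is Abb (letter A, 9 semitones up).
A minor seventh down from Abb is Bbb (letter B, 10 semitones down).

Bbb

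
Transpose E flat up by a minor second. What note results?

A second above E lands on the letter F.
A minor second spans 1 semitone, so Eb moves to pitch class 4. On the letter F that is Fb.

Fb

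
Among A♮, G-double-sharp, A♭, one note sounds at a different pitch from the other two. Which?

Ab

In 12-tone equal temperament, enharmonic equivalents share a pitch class. A is pitch class 9; G## is pitch class 9; Ab is pitch class 8.
A and G## share pitch class 9, while Ab is pitch class 8.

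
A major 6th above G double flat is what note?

A sixth above G lands on the letter E.
A major sixth spans 9 semitones, so Gbb moves to pitch class 2. On the letter E that is Ebb.

Ebb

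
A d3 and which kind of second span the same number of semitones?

major

A diminished third spans 2 semitones.
A second spanning 2 semitones is major (the major second is 2).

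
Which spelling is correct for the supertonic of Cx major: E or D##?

D##

Each scale degree takes a distinct letter name. Degree 2 of a scale on C must use the letter D.
D## and E are enharmonically the same pitch, but only D## uses the letter D, so it is the correct spelling here.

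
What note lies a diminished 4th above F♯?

A fourth above F lands on the letter B.
A diminished fourth spans 4 semitones, so F# moves to pitch class 10. On the letter B that is Bb.

Bb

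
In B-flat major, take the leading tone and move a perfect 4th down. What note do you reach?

The leading tone of Bb major is A.
A perfect fourth (5 semitones) below A lands on the letter E, giving E.

E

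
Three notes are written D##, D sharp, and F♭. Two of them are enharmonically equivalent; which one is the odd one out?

D#

In 12-tone equal temperament, enharmonic equivalents share a pitch class. D## is pitch class 4; D# is pitch class 3; Fb is pitch class 4.
D## and Fb share pitch class 4, while D# is pitch class 3.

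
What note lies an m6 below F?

A

F down a major sixth is Ab, so the target letter is A.
From F, a minor sixth is 8 semitones down: A.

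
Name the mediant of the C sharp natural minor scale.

E

Degree 3 takes the letter 2 steps above C, which is E.
In natural minor, degree 3 sits 3 semitones above the tonic. C# + 3 semitones is pitch class 4, spelled on E as E.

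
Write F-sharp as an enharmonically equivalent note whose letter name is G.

Gb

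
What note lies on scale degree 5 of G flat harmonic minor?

Db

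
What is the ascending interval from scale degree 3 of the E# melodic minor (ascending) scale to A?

Scale degree 3 of E# melodic minor (ascending) is G#.
G# up to A: letters G→A make it a second; 1 semitone makes it minor.

minor second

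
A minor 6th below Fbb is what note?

Abb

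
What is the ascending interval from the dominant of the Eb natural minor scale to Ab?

minor seventh

The dominant of Eb natural minor is Bb.
Bb up to Ab: letters B→A make it a seventh; 10 semitones makes it minor.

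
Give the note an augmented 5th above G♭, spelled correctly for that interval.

G up a perfect fifth is D, so the target letter is D.
From Gb, an augmented fifth is 8 semitones up: D.

D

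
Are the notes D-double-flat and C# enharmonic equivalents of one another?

No

Two spellings are enharmonically equivalent only if they share a pitch class.
Here Dbb → 0, C# → 1; 0 ≠ 1, so they are not.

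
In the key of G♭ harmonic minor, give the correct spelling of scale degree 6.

Ebb

The Gb harmonic minor scale runs Gb Ab Bbb Cb Db Ebb F.
Degree 6 is Ebb.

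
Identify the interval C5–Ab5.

minor sixth

Counting letters C–D–E–F–G–A gives a sixth.
C→Ab = 8 semitones, 1 narrower than the major sixth (9), so minor.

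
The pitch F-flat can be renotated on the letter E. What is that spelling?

Plain E sits at the same pitch as Fb, so on the letter E the same pitch needs a natural: E.

E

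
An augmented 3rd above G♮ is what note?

G up a major third is B, so the target letter is B.
From G, an augmented third is 5 semitones up: B#.

B#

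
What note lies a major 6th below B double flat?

Dbb

B down a major sixth is D, so the target letter is D.
From Bbb, a major sixth is 9 semitones down: Dbb.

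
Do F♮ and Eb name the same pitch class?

F is pitch class 5; Eb is pitch class 3.
The pitch classes differ (5 vs. 3), so they are not enharmonic equivalents.

No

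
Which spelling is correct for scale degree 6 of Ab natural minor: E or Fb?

Fb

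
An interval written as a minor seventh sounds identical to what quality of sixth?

A minor seventh spans 10 semitones.
A sixth spanning 10 semitones is augmented (the major sixth is 9).

augmented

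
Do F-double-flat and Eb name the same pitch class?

Yes

Fbb is pitch class 3; Eb is pitch class 3.
All spellings map to pitch class 3, so they are enharmonically equivalent.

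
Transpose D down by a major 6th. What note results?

D down a major sixth is F, so the target letter is F.
From D, a major sixth is 9 semitones down: F.

F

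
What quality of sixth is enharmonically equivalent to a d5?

A diminished fifth spans 6 semitones.
A sixth spanning 6 semitones is doubly diminished (the major sixth is 9).

doubly diminished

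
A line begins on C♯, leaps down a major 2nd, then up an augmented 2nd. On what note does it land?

C##

A major second down from C# is B (letter B, 2 semitones down).
An augmented second up from B is C## (letter C, 3 semitones up).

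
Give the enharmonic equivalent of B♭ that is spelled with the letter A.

Bb is pitch class 10. The letter A alone is pitch class 9.
To reach pitch class 10 from A requires an offset of +1 semitone, i.e. sharp: A#.

A#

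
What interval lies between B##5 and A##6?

Counting letters B–C–D–E–F–G–A gives a seventh.
B##→A## = 10 semitones, 1 narrower than the major seventh (11), so minor.

minor seventh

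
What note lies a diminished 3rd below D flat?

A third below D lands on the letter B.
A diminished third spans 2 semitones, so Db moves to pitch class 11. On the letter B that is B.

B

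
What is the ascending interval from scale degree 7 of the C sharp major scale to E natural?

Scale degree 7 of C# major is B#.
B# up to E: letters B→E make it a fourth; 4 semitones makes it diminished.

diminished fourth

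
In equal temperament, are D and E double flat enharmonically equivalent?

Yes

D is pitch class 2; Ebb is pitch class 2.
All spellings map to pitch class 2, so they are enharmonically equivalent.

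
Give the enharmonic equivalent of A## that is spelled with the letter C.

Cb

Plain C sits 1 semitone above A##, so on the letter C the same pitch needs a flat: Cb.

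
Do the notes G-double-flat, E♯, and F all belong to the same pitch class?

Gbb = pitch class 5 and E# = pitch class 5 and F = pitch class 5 — the same pitch class, so they are enharmonic equivalents.

Yes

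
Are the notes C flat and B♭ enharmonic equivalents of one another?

No

Cb is pitch class 11; Bb is pitch class 10.
The pitch classes differ (11 vs. 10), so they are not enharmonic equivalents.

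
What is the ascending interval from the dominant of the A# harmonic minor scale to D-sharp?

minor seventh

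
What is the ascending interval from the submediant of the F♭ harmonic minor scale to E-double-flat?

The submediant of Fb harmonic minor is Dbb.
Dbb up to Ebb: letters D→E make it a second; 2 semitones makes it major.

major second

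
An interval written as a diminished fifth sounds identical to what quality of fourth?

A diminished fifth spans 6 semitones.
A fourth spanning 6 semitones is augmented (the perfect fourth is 5).

augmented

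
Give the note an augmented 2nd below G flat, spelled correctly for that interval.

A second below G lands on the letter F.
An augmented second spans 3 semitones, so Gb moves to pitch class 3. On the letter F that is Fbb.

Fbb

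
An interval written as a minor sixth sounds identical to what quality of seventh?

doubly diminished

A minor sixth spans 8 semitones.
A seventh spanning 8 semitones is doubly diminished (the major seventh is 11).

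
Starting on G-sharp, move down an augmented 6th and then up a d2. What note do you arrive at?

An augmented sixth down from G# is Bb (letter B, 10 semitones down).
A diminished second up from Bb is Cbb (letter C, 0 semitones up).

Cbb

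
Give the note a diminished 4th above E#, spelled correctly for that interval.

E up a perfect fourth is A, so the target letter is A.
From E#, a diminished fourth is 4 semitones up: A.

A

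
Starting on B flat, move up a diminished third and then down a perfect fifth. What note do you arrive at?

A diminished third up from Bb is Dbb (letter D, 2 semitones up).
A perfect fifth down from Dbb is Gbb (letter G, 7 semitones down).

Gbb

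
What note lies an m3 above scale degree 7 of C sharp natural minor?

Scale degree 7 of C# natural minor is B.
A minor third (3 semitones) above B lands on the letter D, giving D.

D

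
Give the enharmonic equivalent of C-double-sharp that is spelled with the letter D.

D

Plain D sits at the same pitch as C##, so on the letter D the same pitch needs a natural: D.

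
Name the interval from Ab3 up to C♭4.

The letter names run A→C, a span of 2 letter steps, so the interval is some kind of third.
Ab to Cb is 3 semitones. A major third is 4, so 3 makes it minor.

minor third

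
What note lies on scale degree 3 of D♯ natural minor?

The D# natural minor scale runs D# E# F# G# A# B C#.
Degree 3 is F#.

F#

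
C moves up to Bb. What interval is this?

minor seventh

The letter names run C→B, a span of 6 letter steps, so the interval is some kind of seventh.
C to Bb is 10 semitones. A major seventh is 11, so 10 makes it minor.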